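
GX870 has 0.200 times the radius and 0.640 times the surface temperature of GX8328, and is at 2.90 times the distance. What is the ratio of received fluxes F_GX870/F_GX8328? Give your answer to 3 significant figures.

7.98×10^-4

L_GX870/L_GX8328 = (R_GX870/R_GX8328)²(T_GX870/T_GX8328)⁴ = (0.200)² × (0.640)⁴ = 0.006711.
F_GX870/F_GX8328 = (L_GX870/L_GX8328)/(d_GX870/d_GX8328)² = 0.006711 / (2.90)² = 7.980×10^-4.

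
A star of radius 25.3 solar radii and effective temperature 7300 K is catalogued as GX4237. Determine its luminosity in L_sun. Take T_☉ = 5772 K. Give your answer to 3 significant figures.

1.64×10^3 L_sun

L/L_☉ = (R/R_☉)² (T/T_☉)⁴ = (25.3)² × (7300/5772)⁴
       = 640.1 × (1.265)⁴ = 640.1 × 2.559 = 1638.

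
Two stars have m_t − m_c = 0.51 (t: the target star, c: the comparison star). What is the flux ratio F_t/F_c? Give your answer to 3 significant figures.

F_t/F_c = 10^(−(m_t − m_c)/2.5) = 10^(-0.51/2.5) = 10^-0.204 = 0.6252.

0.625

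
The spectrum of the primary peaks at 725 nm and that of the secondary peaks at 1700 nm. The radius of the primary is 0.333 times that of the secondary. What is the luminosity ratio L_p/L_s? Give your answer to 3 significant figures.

Wien's law gives T ∝ 1/λ_max, so T_p/T_s = λ_s/λ_p = 1700/725 = 2.345.
Then L ∝ R²T⁴ gives L_p/L_s = (0.333)² × (2.345)⁴ = 0.1109 × 30.23 = 3.352.

3.35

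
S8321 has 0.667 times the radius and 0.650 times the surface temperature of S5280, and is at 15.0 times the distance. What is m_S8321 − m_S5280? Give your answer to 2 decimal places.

8.63

L_S8321/L_S5280 = (0.667)²(0.650)⁴ = 0.07942.
F_S8321/F_S5280 = (L_S8321/L_S5280)/(d_S8321/d_S5280)² = 0.07942/225.0 = 3.530×10^-4.
m_S8321 − m_S5280 = −2.5 log₁₀(3.530×10^-4) = 8.63.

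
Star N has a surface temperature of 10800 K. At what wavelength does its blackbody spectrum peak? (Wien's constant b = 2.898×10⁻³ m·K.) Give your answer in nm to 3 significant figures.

λ_max = b/T = 2.898×10⁻³ / 10800 = 2.68×10^-7 m = 268.3 nm.

268 nm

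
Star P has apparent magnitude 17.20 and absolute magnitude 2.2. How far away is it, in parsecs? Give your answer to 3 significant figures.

m − M = 5 log₁₀(d/10 pc)
17.20 − (2.2) = 15.00 = 5 log₁₀(d/10)
d = 10 × 10^(15.00/5) = 10 × 10^3.000 = 1.000×10^4 pc.

1.00×10^4 pc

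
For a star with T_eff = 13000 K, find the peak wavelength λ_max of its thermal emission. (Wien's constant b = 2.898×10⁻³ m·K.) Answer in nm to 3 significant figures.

λ_max = b/T = 2.898×10⁻³ / 13000 = 2.23×10^-7 m = 222.9 nm.

223 nm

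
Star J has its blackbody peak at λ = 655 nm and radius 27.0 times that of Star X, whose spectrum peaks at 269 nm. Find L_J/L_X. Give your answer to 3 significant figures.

20.7

Wien's law gives T ∝ 1/λ_max, so T_J/T_X = λ_X/λ_J = 269/655 = 0.4107.
Then L ∝ R²T⁴ gives L_J/L_X = (27.0)² × (0.4107)⁴ = 729.0 × 0.02845 = 20.74.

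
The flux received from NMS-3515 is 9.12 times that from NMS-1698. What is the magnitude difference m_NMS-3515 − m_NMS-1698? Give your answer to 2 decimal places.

m_NMS-3515 − m_NMS-1698 = −2.5 log₁₀(F_NMS-3515/F_NMS-1698) = −2.5 log₁₀(9.12) = −2.5 × (0.960) = -2.400.

-2.40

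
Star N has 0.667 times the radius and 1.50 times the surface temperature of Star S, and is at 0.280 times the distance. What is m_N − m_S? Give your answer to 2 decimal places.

-3.65

L_N/L_S = (0.667)²(1.50)⁴ = 2.252.
F_N/F_S = (L_N/L_S)/(d_N/d_S)² = 2.252/0.07840 = 28.73.
m_N − m_S = −2.5 log₁₀(28.73) = -3.65.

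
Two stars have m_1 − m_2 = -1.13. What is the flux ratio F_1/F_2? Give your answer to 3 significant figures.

F_1/F_2 = 10^(−(m_1 − m_2)/2.5) = 10^(1.13/2.5) = 10^0.452 = 2.831.

2.83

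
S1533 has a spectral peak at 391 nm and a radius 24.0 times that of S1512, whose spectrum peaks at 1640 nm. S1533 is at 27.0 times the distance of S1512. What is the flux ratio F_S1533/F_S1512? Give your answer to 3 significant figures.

245

Wien's law: T_S1533/T_S1512 = λ_S1512/λ_S1533 = 1640/391 = 4.194.
L_S1533/L_S1512 = (R_S1533/R_S1512)²(T_S1533/T_S1512)⁴ = (24.0)²(4.194)⁴ = 1.783×10^5.
F_S1533/F_S1512 = (L_S1533/L_S1512)/(d_S1533/d_S1512)² = 1.783×10^5/(27.0)² = 244.5.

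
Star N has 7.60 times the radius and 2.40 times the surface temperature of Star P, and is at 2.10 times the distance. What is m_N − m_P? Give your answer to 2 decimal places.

-6.60

L_N/L_P = (7.60)²(2.40)⁴ = 1916.
F_N/F_P = (L_N/L_P)/(d_N/d_P)² = 1916/4.410 = 434.5.
m_N − m_P = −2.5 log₁₀(434.5) = -6.60.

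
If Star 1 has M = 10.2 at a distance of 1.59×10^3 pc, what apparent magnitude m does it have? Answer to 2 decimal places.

21.21

m = M + 5 log₁₀(d/10 pc) = 10.2 + 5 log₁₀(1.59×10^3/10)
  = 10.2 + 5 × 2.201 = 10.2 + 11.01 = 21.21.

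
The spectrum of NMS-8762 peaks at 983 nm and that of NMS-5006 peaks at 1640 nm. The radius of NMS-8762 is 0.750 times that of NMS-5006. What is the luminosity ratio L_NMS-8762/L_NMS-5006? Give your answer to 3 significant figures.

Wien's law gives T ∝ 1/λ_max, so T_NMS-8762/T_NMS-5006 = λ_NMS-5006/λ_NMS-8762 = 1640/983 = 1.668.
Then L ∝ R²T⁴ gives L_NMS-8762/L_NMS-5006 = (0.750)² × (1.668)⁴ = 0.5625 × 7.747 = 4.358.

4.36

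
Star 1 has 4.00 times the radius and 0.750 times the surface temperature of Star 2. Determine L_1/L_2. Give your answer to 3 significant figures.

5.06

From the Stefan–Boltzmann law, L ∝ R²T⁴, so
L_1/L_2 = (R_1/R_2)² (T_1/T_2)⁴ = (4.00)² × (0.750)⁴ = 16.00 × 0.3164 = 5.062.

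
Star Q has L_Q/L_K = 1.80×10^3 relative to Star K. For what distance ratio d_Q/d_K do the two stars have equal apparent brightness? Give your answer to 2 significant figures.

42

Equal flux requires L_Q/d_Q² = L_K/d_K², so d_Q/d_K = √(L_Q/L_K)
= √(1.80×10^3) = 42.43.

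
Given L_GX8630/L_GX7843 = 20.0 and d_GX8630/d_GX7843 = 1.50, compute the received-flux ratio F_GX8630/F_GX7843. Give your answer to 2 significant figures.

8.9

F = L/(4πd²), so F_GX8630/F_GX7843 = (L_GX8630/L_GX7843) / (d_GX8630/d_GX7843)²
= 20.0 / (1.50)² = 20.0 / 2.250 = 8.889.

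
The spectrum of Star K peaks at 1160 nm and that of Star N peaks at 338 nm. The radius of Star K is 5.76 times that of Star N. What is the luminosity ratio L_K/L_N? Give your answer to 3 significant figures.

0.239

Wien's law gives T ∝ 1/λ_max, so T_K/T_N = λ_N/λ_K = 338/1160 = 0.2914.
Then L ∝ R²T⁴ gives L_K/L_N = (5.76)² × (0.2914)⁴ = 33.18 × 0.007208 = 0.2392.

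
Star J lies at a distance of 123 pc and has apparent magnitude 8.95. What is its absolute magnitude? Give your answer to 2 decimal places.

M = m − 5 log₁₀(d/10 pc) = 8.95 − 5 log₁₀(123/10)
  = 8.95 − 5 × 1.090 = 8.95 − 5.45 = 3.50.

3.50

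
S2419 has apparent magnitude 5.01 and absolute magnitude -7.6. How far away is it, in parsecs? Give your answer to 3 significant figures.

3.33×10^3 pc

m − M = 5 log₁₀(d/10 pc)
5.01 − (-7.6) = 12.61 = 5 log₁₀(d/10)
d = 10 × 10^(12.61/5) = 10 × 10^2.522 = 3327 pc.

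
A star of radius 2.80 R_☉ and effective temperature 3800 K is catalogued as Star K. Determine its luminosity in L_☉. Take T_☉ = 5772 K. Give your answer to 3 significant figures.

1.47 L_☉

L/L_☉ = (R/R_☉)² (T/T_☉)⁴ = (2.80)² × (3800/5772)⁴
       = 7.840 × (0.6584)⁴ = 7.840 × 0.1879 = 1.473.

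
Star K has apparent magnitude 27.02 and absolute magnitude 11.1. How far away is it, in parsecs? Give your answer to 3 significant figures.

1.53×10^4 pc

m − M = 5 log₁₀(d/10 pc)
27.02 − (11.1) = 15.92 = 5 log₁₀(d/10)
d = 10 × 10^(15.92/5) = 10 × 10^3.184 = 1.528×10^4 pc.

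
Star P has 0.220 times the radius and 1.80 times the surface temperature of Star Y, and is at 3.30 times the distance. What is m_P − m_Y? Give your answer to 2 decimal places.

3.33

L_P/L_Y = (0.220)²(1.80)⁴ = 0.5081.
F_P/F_Y = (L_P/L_Y)/(d_P/d_Y)² = 0.5081/10.89 = 0.04666.
m_P − m_Y = −2.5 log₁₀(0.04666) = 3.33.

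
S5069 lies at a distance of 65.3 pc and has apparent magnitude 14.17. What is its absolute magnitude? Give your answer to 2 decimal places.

M = m − 5 log₁₀(d/10 pc) = 14.17 − 5 log₁₀(65.3/10)
  = 14.17 − 5 × 0.815 = 14.17 − 4.07 = 10.10.

10.10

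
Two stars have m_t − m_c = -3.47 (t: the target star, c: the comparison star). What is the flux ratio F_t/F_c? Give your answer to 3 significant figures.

F_t/F_c = 10^(−(m_t − m_c)/2.5) = 10^(3.47/2.5) = 10^1.388 = 24.43.

24.4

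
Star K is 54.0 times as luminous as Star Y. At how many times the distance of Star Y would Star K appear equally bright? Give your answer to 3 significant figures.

7.35

Equal flux requires L_K/d_K² = L_Y/d_Y², so d_K/d_Y = √(L_K/L_Y)
= √(54.0) = 7.348.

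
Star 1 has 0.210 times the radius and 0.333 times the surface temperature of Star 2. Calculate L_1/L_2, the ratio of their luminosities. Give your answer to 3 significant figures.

From the Stefan–Boltzmann law, L ∝ R²T⁴, so
L_1/L_2 = (R_1/R_2)² (T_1/T_2)⁴ = (0.210)² × (0.333)⁴ = 0.04410 × 0.01230 = 5.423×10^-4.

5.42×10^-4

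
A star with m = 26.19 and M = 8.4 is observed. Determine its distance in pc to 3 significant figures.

m − M = 5 log₁₀(d/10 pc)
26.19 − (8.4) = 17.79 = 5 log₁₀(d/10)
d = 10 × 10^(17.79/5) = 10 × 10^3.558 = 3.614×10^4 pc.

3.61×10^4 pc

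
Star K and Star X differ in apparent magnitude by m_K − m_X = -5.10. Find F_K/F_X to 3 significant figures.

110

F_K/F_X = 10^(−(m_K − m_X)/2.5) = 10^(5.10/2.5) = 10^2.040 = 109.6.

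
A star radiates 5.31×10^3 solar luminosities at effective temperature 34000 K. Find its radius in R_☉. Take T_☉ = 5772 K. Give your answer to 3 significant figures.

2.10 R_☉

R/R_☉ = √(L/L_☉) / (T/T_☉)² = √(5.31×10^3) / (5.891)²
       = 72.87 / 34.70 = 2.100.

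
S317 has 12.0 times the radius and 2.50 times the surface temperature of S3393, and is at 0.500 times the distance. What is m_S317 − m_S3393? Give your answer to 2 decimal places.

-10.88

L_S317/L_S3393 = (12.0)²(2.50)⁴ = 5625.
F_S317/F_S3393 = (L_S317/L_S3393)/(d_S317/d_S3393)² = 5625/0.2500 = 2.250×10^4.
m_S317 − m_S3393 = −2.5 log₁₀(2.250×10^4) = -10.88.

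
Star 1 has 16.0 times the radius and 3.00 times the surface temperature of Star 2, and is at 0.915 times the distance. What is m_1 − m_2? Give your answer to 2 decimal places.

-10.98

L_1/L_2 = (16.0)²(3.00)⁴ = 2.074×10^4.
F_1/F_2 = (L_1/L_2)/(d_1/d_2)² = 2.074×10^4/0.8372 = 2.477×10^4.
m_1 − m_2 = −2.5 log₁₀(2.477×10^4) = -10.98.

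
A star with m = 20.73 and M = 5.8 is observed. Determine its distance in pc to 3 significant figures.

9.68×10^3 pc

m − M = 5 log₁₀(d/10 pc)
20.73 − (5.8) = 14.93 = 5 log₁₀(d/10)
d = 10 × 10^(14.93/5) = 10 × 10^2.986 = 9683 pc.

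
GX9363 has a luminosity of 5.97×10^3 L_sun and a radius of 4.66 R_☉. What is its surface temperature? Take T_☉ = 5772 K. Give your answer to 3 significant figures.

2.35×10^4 K

T/T_☉ = (L/L_☉)^(1/4) / (R/R_☉)^(1/2)
T = 5772 × (5.97×10^3)^(1/4) / √(4.66) = 5772 × 8.790 / 2.159 = 2.350×10^4 K.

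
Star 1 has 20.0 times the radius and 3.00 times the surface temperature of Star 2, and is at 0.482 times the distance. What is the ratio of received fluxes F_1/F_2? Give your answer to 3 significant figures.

L_1/L_2 = (R_1/R_2)²(T_1/T_2)⁴ = (20.0)² × (3.00)⁴ = 3.240×10^4.
F_1/F_2 = (L_1/L_2)/(d_1/d_2)² = 3.240×10^4 / (0.482)² = 1.395×10^5.

1.39×10^5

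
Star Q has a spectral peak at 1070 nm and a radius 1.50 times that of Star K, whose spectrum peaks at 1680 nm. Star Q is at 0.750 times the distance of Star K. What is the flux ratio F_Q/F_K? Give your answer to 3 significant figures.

24.3

Wien's law: T_Q/T_K = λ_K/λ_Q = 1680/1070 = 1.570.
L_Q/L_K = (R_Q/R_K)²(T_Q/T_K)⁴ = (1.50)²(1.570)⁴ = 13.67.
F_Q/F_K = (L_Q/L_K)/(d_Q/d_K)² = 13.67/(0.750)² = 24.31.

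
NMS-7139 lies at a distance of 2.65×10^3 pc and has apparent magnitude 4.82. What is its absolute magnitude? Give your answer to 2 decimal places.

-7.30

M = m − 5 log₁₀(d/10 pc) = 4.82 − 5 log₁₀(2.65×10^3/10)
  = 4.82 − 5 × 2.423 = 4.82 − 12.12 = -7.30.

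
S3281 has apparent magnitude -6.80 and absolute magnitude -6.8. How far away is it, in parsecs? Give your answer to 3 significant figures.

10.0 pc

m − M = 5 log₁₀(d/10 pc)
-6.80 − (-6.8) = 0.00 = 5 log₁₀(d/10)
d = 10 × 10^(0.00/5) = 10 × 10^0.000 = 10.00 pc.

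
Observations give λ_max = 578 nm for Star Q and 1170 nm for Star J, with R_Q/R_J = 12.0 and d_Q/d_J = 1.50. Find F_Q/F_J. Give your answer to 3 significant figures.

Wien's law: T_Q/T_J = λ_J/λ_Q = 1170/578 = 2.024.
L_Q/L_J = (R_Q/R_J)²(T_Q/T_J)⁴ = (12.0)²(2.024)⁴ = 2418.
F_Q/F_J = (L_Q/L_J)/(d_Q/d_J)² = 2418/(1.50)² = 1075.

1.07×10^3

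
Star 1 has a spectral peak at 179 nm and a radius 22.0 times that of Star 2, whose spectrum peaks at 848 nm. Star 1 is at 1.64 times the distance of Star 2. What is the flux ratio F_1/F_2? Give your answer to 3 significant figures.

9.06×10^4

Wien's law: T_1/T_2 = λ_2/λ_1 = 848/179 = 4.737.
L_1/L_2 = (R_1/R_2)²(T_1/T_2)⁴ = (22.0)²(4.737)⁴ = 2.438×10^5.
F_1/F_2 = (L_1/L_2)/(d_1/d_2)² = 2.438×10^5/(1.64)² = 9.064×10^4.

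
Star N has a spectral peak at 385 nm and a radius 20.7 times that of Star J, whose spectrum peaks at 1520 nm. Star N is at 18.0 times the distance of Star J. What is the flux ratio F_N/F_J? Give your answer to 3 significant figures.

321

Wien's law: T_N/T_J = λ_J/λ_N = 1520/385 = 3.948.
L_N/L_J = (R_N/R_J)²(T_N/T_J)⁴ = (20.7)²(3.948)⁴ = 1.041×10^5.
F_N/F_J = (L_N/L_J)/(d_N/d_J)² = 1.041×10^5/(18.0)² = 321.3.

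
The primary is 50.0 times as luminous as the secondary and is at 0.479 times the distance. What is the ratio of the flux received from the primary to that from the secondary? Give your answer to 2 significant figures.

2.2×10^2

F = L/(4πd²), so F_p/F_s = (L_p/L_s) / (d_p/d_s)²
= 50.0 / (0.479)² = 50.0 / 0.2294 = 217.9.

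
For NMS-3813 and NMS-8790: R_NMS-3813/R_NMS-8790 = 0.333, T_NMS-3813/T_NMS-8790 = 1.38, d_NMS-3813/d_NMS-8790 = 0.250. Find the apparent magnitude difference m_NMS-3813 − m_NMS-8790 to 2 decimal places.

L_NMS-3813/L_NMS-8790 = (0.333)²(1.38)⁴ = 0.4022.
F_NMS-3813/F_NMS-8790 = (L_NMS-3813/L_NMS-8790)/(d_NMS-3813/d_NMS-8790)² = 0.4022/0.06250 = 6.435.
m_NMS-3813 − m_NMS-8790 = −2.5 log₁₀(6.435) = -2.02.

-2.02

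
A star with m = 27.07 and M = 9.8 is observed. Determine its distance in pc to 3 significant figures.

m − M = 5 log₁₀(d/10 pc)
27.07 − (9.8) = 17.27 = 5 log₁₀(d/10)
d = 10 × 10^(17.27/5) = 10 × 10^3.454 = 2.844×10^4 pc.

2.84×10^4 pc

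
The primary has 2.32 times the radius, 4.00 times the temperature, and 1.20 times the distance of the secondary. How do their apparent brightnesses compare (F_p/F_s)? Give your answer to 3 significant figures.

L_p/L_s = (R_p/R_s)²(T_p/T_s)⁴ = (2.32)² × (4.00)⁴ = 1378.
F_p/F_s = (L_p/L_s)/(d_p/d_s)² = 1378 / (1.20)² = 956.9.

957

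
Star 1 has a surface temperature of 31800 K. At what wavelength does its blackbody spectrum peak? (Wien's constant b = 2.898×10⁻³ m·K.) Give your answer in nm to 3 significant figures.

λ_max = b/T = 2.898×10⁻³ / 31800 = 9.11×10^-8 m = 91.13 nm.

91.1 nm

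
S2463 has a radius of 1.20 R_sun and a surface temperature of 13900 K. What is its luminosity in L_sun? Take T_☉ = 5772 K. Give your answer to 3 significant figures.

48.4 L_sun

L/L_☉ = (R/R_☉)² (T/T_☉)⁴ = (1.20)² × (13900/5772)⁴
       = 1.440 × (2.408)⁴ = 1.440 × 33.63 = 48.43.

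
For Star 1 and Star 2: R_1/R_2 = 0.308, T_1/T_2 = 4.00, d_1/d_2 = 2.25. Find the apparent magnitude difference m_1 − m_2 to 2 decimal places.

-1.70

L_1/L_2 = (0.308)²(4.00)⁴ = 24.29.
F_1/F_2 = (L_1/L_2)/(d_1/d_2)² = 24.29/5.062 = 4.797.
m_1 − m_2 = −2.5 log₁₀(4.797) = -1.70.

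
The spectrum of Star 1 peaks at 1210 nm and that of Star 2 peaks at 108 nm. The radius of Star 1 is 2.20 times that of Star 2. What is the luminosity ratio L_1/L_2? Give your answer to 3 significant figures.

Wien's law gives T ∝ 1/λ_max, so T_1/T_2 = λ_2/λ_1 = 108/1210 = 0.08926.
Then L ∝ R²T⁴ gives L_1/L_2 = (2.20)² × (0.08926)⁴ = 4.840 × 6.347×10^-5 = 3.072×10^-4.

3.07×10^-4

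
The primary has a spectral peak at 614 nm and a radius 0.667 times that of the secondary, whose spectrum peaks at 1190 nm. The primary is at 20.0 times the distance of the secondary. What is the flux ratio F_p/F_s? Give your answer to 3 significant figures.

Wien's law: T_p/T_s = λ_s/λ_p = 1190/614 = 1.938.
L_p/L_s = (R_p/R_s)²(T_p/T_s)⁴ = (0.667)²(1.938)⁴ = 6.277.
F_p/F_s = (L_p/L_s)/(d_p/d_s)² = 6.277/(20.0)² = 0.01569.

0.0157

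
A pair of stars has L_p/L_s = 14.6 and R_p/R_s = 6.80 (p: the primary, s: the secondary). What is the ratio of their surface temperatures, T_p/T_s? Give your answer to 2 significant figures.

0.75

L ∝ R²T⁴ gives T ∝ (L/R²)^(1/4), so
T_p/T_s = (14.6 / 6.80²)^(1/4) = (0.3157)^(1/4) = 0.7496.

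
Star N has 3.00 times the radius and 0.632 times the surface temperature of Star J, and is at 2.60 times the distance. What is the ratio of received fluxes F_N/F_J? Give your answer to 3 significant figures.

L_N/L_J = (R_N/R_J)²(T_N/T_J)⁴ = (3.00)² × (0.632)⁴ = 1.436.
F_N/F_J = (L_N/L_J)/(d_N/d_J)² = 1.436 / (2.60)² = 0.2124.

0.212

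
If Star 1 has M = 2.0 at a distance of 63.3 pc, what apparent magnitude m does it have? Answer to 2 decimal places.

m = M + 5 log₁₀(d/10 pc) = 2.0 + 5 log₁₀(63.3/10)
  = 2.0 + 5 × 0.801 = 2.0 + 4.01 = 6.01.

6.01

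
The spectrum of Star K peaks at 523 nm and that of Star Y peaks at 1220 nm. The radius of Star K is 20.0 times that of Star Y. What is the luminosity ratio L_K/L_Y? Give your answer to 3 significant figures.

Wien's law gives T ∝ 1/λ_max, so T_K/T_Y = λ_Y/λ_K = 1220/523 = 2.333.
Then L ∝ R²T⁴ gives L_K/L_Y = (20.0)² × (2.333)⁴ = 400.0 × 29.61 = 1.184×10^4.

1.18×10^4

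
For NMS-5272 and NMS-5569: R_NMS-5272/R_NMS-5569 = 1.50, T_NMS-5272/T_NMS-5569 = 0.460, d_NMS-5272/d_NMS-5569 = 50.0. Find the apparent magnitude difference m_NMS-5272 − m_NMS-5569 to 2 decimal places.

10.99

L_NMS-5272/L_NMS-5569 = (1.50)²(0.460)⁴ = 0.1007.
F_NMS-5272/F_NMS-5569 = (L_NMS-5272/L_NMS-5569)/(d_NMS-5272/d_NMS-5569)² = 0.1007/2500 = 4.030×10^-5.
m_NMS-5272 − m_NMS-5569 = −2.5 log₁₀(4.030×10^-5) = 10.99.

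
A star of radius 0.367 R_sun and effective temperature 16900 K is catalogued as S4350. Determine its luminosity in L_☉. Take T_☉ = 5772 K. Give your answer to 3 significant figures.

9.90 L_☉

L/L_☉ = (R/R_☉)² (T/T_☉)⁴ = (0.367)² × (16900/5772)⁴
       = 0.1347 × (2.928)⁴ = 0.1347 × 73.49 = 9.899.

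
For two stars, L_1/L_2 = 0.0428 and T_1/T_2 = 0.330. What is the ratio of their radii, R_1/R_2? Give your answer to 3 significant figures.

1.90

L ∝ R²T⁴ gives R ∝ √L / T², so
R_1/R_2 = √(0.0428) / (0.330)² = 0.2069 / 0.1089 = 1.900.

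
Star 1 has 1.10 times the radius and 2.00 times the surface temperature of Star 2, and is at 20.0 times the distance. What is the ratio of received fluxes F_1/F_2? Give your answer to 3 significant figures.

0.0484

L_1/L_2 = (R_1/R_2)²(T_1/T_2)⁴ = (1.10)² × (2.00)⁴ = 19.36.
F_1/F_2 = (L_1/L_2)/(d_1/d_2)² = 19.36 / (20.0)² = 0.04840.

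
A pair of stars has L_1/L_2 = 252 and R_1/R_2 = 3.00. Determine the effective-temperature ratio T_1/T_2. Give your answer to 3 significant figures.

L ∝ R²T⁴ gives T ∝ (L/R²)^(1/4), so
T_1/T_2 = (252 / 3.00²)^(1/4) = (28.00)^(1/4) = 2.300.

2.30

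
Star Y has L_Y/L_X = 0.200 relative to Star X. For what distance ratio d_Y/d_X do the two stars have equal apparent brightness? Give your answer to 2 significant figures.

Equal flux requires L_Y/d_Y² = L_X/d_X², so d_Y/d_X = √(L_Y/L_X)
= √(0.200) = 0.4472.

0.45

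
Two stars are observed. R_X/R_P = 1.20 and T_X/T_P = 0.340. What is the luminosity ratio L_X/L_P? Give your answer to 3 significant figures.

From the Stefan–Boltzmann law, L ∝ R²T⁴, so
L_X/L_P = (R_X/R_P)² (T_X/T_P)⁴ = (1.20)² × (0.340)⁴ = 1.440 × 0.01336 = 0.01924.

0.0192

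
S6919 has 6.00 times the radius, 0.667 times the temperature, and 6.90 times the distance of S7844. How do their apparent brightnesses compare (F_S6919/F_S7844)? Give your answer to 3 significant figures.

L_S6919/L_S7844 = (R_S6919/R_S7844)²(T_S6919/T_S7844)⁴ = (6.00)² × (0.667)⁴ = 7.125.
F_S6919/F_S7844 = (L_S6919/L_S7844)/(d_S6919/d_S7844)² = 7.125 / (6.90)² = 0.1497.

0.150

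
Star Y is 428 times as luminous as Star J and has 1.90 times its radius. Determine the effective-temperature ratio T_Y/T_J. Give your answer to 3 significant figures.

L ∝ R²T⁴ gives T ∝ (L/R²)^(1/4), so
T_Y/T_J = (428 / 1.90²)^(1/4) = (118.6)^(1/4) = 3.300.

3.30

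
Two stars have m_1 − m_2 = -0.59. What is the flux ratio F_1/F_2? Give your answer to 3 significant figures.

1.72

F_1/F_2 = 10^(−(m_1 − m_2)/2.5) = 10^(0.59/2.5) = 10^0.236 = 1.722.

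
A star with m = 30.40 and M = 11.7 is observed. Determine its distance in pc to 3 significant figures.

5.50×10^4 pc

m − M = 5 log₁₀(d/10 pc)
30.40 − (11.7) = 18.70 = 5 log₁₀(d/10)
d = 10 × 10^(18.70/5) = 10 × 10^3.740 = 5.495×10^4 pc.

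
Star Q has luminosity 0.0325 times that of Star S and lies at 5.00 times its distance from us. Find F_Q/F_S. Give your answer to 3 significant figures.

0.00130

F = L/(4πd²), so F_Q/F_S = (L_Q/L_S) / (d_Q/d_S)²
= 0.0325 / (5.00)² = 0.0325 / 25.00 = 0.001300.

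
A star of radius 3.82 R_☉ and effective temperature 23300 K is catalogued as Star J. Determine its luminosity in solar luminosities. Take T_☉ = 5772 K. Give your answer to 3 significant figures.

3.87×10^3 solar luminosities

L/L_☉ = (R/R_☉)² (T/T_☉)⁴ = (3.82)² × (23300/5772)⁴
       = 14.59 × (4.037)⁴ = 14.59 × 265.5 = 3875.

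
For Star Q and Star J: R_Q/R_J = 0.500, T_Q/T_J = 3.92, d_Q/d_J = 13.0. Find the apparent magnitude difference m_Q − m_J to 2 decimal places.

1.14

L_Q/L_J = (0.500)²(3.92)⁴ = 59.03.
F_Q/F_J = (L_Q/L_J)/(d_Q/d_J)² = 59.03/169.0 = 0.3493.
m_Q − m_J = −2.5 log₁₀(0.3493) = 1.14.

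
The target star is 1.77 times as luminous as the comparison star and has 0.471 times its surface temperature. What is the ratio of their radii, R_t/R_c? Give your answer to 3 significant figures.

6.00

L ∝ R²T⁴ gives R ∝ √L / T², so
R_t/R_c = √(1.77) / (0.471)² = 1.330 / 0.2218 = 5.997.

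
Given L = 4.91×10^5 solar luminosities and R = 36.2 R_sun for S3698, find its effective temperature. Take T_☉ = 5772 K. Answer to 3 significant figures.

2.54×10^4 K

T/T_☉ = (L/L_☉)^(1/4) / (R/R_☉)^(1/2)
T = 5772 × (4.91×10^5)^(1/4) / √(36.2) = 5772 × 26.47 / 6.017 = 2.539×10^4 K.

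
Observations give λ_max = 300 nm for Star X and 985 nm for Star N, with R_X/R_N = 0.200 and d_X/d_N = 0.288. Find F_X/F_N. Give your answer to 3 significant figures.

56.0

Wien's law: T_X/T_N = λ_N/λ_X = 985/300 = 3.283.
L_X/L_N = (R_X/R_N)²(T_X/T_N)⁴ = (0.200)²(3.283)⁴ = 4.649.
F_X/F_N = (L_X/L_N)/(d_X/d_N)² = 4.649/(0.288)² = 56.04.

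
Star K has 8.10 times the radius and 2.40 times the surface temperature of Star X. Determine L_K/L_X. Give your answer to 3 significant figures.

2.18×10^3

From the Stefan–Boltzmann law, L ∝ R²T⁴, so
L_K/L_X = (R_K/R_X)² (T_K/T_X)⁴ = (8.10)² × (2.40)⁴ = 65.61 × 33.18 = 2177.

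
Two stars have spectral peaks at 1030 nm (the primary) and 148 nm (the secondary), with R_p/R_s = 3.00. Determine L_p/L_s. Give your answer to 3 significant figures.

0.00384

Wien's law gives T ∝ 1/λ_max, so T_p/T_s = λ_s/λ_p = 148/1030 = 0.1437.
Then L ∝ R²T⁴ gives L_p/L_s = (3.00)² × (0.1437)⁴ = 9.000 × 4.263×10^-4 = 0.003837.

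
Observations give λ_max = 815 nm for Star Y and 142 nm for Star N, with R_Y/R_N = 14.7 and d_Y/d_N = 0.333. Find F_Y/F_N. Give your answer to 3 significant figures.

Wien's law: T_Y/T_N = λ_N/λ_Y = 142/815 = 0.1742.
L_Y/L_N = (R_Y/R_N)²(T_Y/T_N)⁴ = (14.7)²(0.1742)⁴ = 0.1991.
F_Y/F_N = (L_Y/L_N)/(d_Y/d_N)² = 0.1991/(0.333)² = 1.796.

1.80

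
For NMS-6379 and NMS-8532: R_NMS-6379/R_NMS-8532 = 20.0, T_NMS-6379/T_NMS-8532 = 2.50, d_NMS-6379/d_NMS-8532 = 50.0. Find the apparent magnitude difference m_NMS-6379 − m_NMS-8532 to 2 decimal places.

-1.99

L_NMS-6379/L_NMS-8532 = (20.0)²(2.50)⁴ = 1.562×10^4.
F_NMS-6379/F_NMS-8532 = (L_NMS-6379/L_NMS-8532)/(d_NMS-6379/d_NMS-8532)² = 1.562×10^4/2500 = 6.250.
m_NMS-6379 − m_NMS-8532 = −2.5 log₁₀(6.250) = -1.99.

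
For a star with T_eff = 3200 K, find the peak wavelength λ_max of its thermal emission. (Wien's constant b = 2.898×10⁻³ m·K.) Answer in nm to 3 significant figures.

λ_max = b/T = 2.898×10⁻³ / 3200 = 9.06×10^-7 m = 905.6 nm.

906 nm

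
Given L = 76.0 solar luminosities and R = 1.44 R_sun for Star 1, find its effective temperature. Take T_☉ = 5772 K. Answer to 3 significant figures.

T/T_☉ = (L/L_☉)^(1/4) / (R/R_☉)^(1/2)
T = 5772 × (76.0)^(1/4) / √(1.44) = 5772 × 2.953 / 1.200 = 1.420×10^4 K.

1.42×10^4 K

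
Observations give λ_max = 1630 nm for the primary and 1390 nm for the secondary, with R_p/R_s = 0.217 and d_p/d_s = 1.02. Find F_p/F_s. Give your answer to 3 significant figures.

Wien's law: T_p/T_s = λ_s/λ_p = 1390/1630 = 0.8528.
L_p/L_s = (R_p/R_s)²(T_p/T_s)⁴ = (0.217)²(0.8528)⁴ = 0.02490.
F_p/F_s = (L_p/L_s)/(d_p/d_s)² = 0.02490/(1.02)² = 0.02393.

0.0239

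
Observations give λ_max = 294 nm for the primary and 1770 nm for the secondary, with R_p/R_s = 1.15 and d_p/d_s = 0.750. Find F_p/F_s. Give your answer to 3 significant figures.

Wien's law: T_p/T_s = λ_s/λ_p = 1770/294 = 6.020.
L_p/L_s = (R_p/R_s)²(T_p/T_s)⁴ = (1.15)²(6.020)⁴ = 1737.
F_p/F_s = (L_p/L_s)/(d_p/d_s)² = 1737/(0.750)² = 3089.

3.09×10^3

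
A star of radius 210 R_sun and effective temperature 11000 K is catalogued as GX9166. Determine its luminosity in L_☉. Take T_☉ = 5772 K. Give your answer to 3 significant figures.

5.82×10^5 L_☉

L/L_☉ = (R/R_☉)² (T/T_☉)⁴ = (210)² × (11000/5772)⁴
       = 4.410×10^4 × (1.906)⁴ = 4.410×10^4 × 13.19 = 5.817×10^5.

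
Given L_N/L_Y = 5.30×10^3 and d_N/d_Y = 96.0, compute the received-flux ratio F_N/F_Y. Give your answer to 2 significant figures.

F = L/(4πd²), so F_N/F_Y = (L_N/L_Y) / (d_N/d_Y)²
= 5.30×10^3 / (96.0)² = 5.30×10^3 / 9216 = 0.5751.

0.58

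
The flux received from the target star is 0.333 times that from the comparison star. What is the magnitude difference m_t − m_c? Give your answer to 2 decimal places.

m_t − m_c = −2.5 log₁₀(F_t/F_c) = −2.5 log₁₀(0.333) = −2.5 × (-0.478) = 1.194.

1.19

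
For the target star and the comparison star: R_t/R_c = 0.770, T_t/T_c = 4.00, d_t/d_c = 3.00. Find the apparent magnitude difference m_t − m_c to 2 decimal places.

L_t/L_c = (0.770)²(4.00)⁴ = 151.8.
F_t/F_c = (L_t/L_c)/(d_t/d_c)² = 151.8/9.000 = 16.86.
m_t − m_c = −2.5 log₁₀(16.86) = -3.07.

-3.07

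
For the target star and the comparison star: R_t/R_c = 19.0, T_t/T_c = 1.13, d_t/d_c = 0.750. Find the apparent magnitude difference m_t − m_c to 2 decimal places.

L_t/L_c = (19.0)²(1.13)⁴ = 588.6.
F_t/F_c = (L_t/L_c)/(d_t/d_c)² = 588.6/0.5625 = 1046.
m_t − m_c = −2.5 log₁₀(1046) = -7.55.

-7.55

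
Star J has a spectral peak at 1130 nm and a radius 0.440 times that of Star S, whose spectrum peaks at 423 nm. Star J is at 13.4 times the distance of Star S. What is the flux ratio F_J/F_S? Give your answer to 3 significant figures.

Wien's law: T_J/T_S = λ_S/λ_J = 423/1130 = 0.3743.
L_J/L_S = (R_J/R_S)²(T_J/T_S)⁴ = (0.440)²(0.3743)⁴ = 0.003801.
F_J/F_S = (L_J/L_S)/(d_J/d_S)² = 0.003801/(13.4)² = 2.117×10^-5.

2.12×10^-5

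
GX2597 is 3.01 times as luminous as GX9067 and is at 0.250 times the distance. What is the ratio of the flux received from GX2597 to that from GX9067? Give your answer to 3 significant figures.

48.2

F = L/(4πd²), so F_GX2597/F_GX9067 = (L_GX2597/L_GX9067) / (d_GX2597/d_GX9067)²
= 3.01 / (0.250)² = 3.01 / 0.06250 = 48.16.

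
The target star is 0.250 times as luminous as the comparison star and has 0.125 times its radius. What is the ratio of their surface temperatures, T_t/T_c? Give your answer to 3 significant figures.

L ∝ R²T⁴ gives T ∝ (L/R²)^(1/4), so
T_t/T_c = (0.250 / 0.125²)^(1/4) = (16.00)^(1/4) = 2.000.

2.00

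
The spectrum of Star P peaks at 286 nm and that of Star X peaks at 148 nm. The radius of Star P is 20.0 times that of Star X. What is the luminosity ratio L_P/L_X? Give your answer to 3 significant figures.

28.7

Wien's law gives T ∝ 1/λ_max, so T_P/T_X = λ_X/λ_P = 148/286 = 0.5175.
Then L ∝ R²T⁴ gives L_P/L_X = (20.0)² × (0.5175)⁴ = 400.0 × 0.07171 = 28.68.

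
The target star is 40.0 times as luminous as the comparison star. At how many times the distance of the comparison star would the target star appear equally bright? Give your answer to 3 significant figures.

6.32

Equal flux requires L_t/d_t² = L_c/d_c², so d_t/d_c = √(L_t/L_c)
= √(40.0) = 6.325.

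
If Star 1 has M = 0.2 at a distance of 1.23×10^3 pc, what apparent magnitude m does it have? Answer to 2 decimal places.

10.65

m = M + 5 log₁₀(d/10 pc) = 0.2 + 5 log₁₀(1.23×10^3/10)
  = 0.2 + 5 × 2.090 = 0.2 + 10.45 = 10.65.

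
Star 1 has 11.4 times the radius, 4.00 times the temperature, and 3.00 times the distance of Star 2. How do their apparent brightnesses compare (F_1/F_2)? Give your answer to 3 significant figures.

L_1/L_2 = (R_1/R_2)²(T_1/T_2)⁴ = (11.4)² × (4.00)⁴ = 3.327×10^4.
F_1/F_2 = (L_1/L_2)/(d_1/d_2)² = 3.327×10^4 / (3.00)² = 3697.

3.70×10^3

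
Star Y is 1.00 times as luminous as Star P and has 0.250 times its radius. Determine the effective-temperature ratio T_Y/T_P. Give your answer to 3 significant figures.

L ∝ R²T⁴ gives T ∝ (L/R²)^(1/4), so
T_Y/T_P = (1.00 / 0.250²)^(1/4) = (16.00)^(1/4) = 2.000.

2.00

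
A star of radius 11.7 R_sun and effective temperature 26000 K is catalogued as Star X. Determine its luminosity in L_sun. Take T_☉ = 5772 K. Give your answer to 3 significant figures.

L/L_☉ = (R/R_☉)² (T/T_☉)⁴ = (11.7)² × (26000/5772)⁴
       = 136.9 × (4.505)⁴ = 136.9 × 411.7 = 5.636×10^4.

5.64×10^4 L_sun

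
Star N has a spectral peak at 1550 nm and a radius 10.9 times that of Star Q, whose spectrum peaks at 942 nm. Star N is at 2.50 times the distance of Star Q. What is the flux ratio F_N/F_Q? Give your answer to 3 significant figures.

2.59

Wien's law: T_N/T_Q = λ_Q/λ_N = 942/1550 = 0.6077.
L_N/L_Q = (R_N/R_Q)²(T_N/T_Q)⁴ = (10.9)²(0.6077)⁴ = 16.21.
F_N/F_Q = (L_N/L_Q)/(d_N/d_Q)² = 16.21/(2.50)² = 2.593.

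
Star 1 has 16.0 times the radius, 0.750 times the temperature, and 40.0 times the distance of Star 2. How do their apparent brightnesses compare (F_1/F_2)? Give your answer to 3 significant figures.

L_1/L_2 = (R_1/R_2)²(T_1/T_2)⁴ = (16.0)² × (0.750)⁴ = 81.00.
F_1/F_2 = (L_1/L_2)/(d_1/d_2)² = 81.00 / (40.0)² = 0.05063.

0.0506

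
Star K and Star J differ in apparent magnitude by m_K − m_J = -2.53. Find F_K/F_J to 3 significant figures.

F_K/F_J = 10^(−(m_K − m_J)/2.5) = 10^(2.53/2.5) = 10^1.012 = 10.28.

10.3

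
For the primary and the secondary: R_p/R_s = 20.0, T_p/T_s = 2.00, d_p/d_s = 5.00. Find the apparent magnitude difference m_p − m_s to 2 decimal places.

-6.02

L_p/L_s = (20.0)²(2.00)⁴ = 6400.
F_p/F_s = (L_p/L_s)/(d_p/d_s)² = 6400/25.00 = 256.0.
m_p − m_s = −2.5 log₁₀(256.0) = -6.02.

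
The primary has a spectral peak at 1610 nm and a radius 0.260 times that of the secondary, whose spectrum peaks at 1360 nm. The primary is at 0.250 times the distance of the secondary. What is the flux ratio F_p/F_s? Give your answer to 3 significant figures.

0.551

Wien's law: T_p/T_s = λ_s/λ_p = 1360/1610 = 0.8447.
L_p/L_s = (R_p/R_s)²(T_p/T_s)⁴ = (0.260)²(0.8447)⁴ = 0.03442.
F_p/F_s = (L_p/L_s)/(d_p/d_s)² = 0.03442/(0.250)² = 0.5507.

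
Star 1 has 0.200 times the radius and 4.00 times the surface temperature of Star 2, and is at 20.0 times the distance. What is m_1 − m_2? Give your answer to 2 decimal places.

3.98

L_1/L_2 = (0.200)²(4.00)⁴ = 10.24.
F_1/F_2 = (L_1/L_2)/(d_1/d_2)² = 10.24/400.0 = 0.02560.
m_1 − m_2 = −2.5 log₁₀(0.02560) = 3.98.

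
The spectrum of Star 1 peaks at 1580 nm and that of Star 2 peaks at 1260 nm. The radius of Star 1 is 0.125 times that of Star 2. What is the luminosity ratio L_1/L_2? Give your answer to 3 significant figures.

Wien's law gives T ∝ 1/λ_max, so T_1/T_2 = λ_2/λ_1 = 1260/1580 = 0.7975.
Then L ∝ R²T⁴ gives L_1/L_2 = (0.125)² × (0.7975)⁴ = 0.01562 × 0.4044 = 0.006319.

0.00632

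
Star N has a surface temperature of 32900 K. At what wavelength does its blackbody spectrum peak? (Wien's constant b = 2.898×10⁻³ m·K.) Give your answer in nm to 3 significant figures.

88.1 nm

λ_max = b/T = 2.898×10⁻³ / 32900 = 8.81×10^-8 m = 88.09 nm.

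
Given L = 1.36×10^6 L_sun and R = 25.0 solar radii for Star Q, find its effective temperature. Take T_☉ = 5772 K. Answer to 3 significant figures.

T/T_☉ = (L/L_☉)^(1/4) / (R/R_☉)^(1/2)
T = 5772 × (1.36×10^6)^(1/4) / √(25.0) = 5772 × 34.15 / 5.000 = 3.942×10^4 K.

3.94×10^4 K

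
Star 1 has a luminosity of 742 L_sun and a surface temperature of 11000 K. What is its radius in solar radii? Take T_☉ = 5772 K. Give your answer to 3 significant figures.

R/R_☉ = √(L/L_☉) / (T/T_☉)² = √(742) / (1.906)²
       = 27.24 / 3.632 = 7.500.

7.50 solar radii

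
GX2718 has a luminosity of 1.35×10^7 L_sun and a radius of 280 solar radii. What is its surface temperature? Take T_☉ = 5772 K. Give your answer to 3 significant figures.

T/T_☉ = (L/L_☉)^(1/4) / (R/R_☉)^(1/2)
T = 5772 × (1.35×10^7)^(1/4) / √(280) = 5772 × 60.62 / 16.73 = 2.091×10^4 K.

2.09×10^4 K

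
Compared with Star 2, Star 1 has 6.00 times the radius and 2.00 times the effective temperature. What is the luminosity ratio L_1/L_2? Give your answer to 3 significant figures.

From the Stefan–Boltzmann law, L ∝ R²T⁴, so
L_1/L_2 = (R_1/R_2)² (T_1/T_2)⁴ = (6.00)² × (2.00)⁴ = 36.00 × 16.00 = 576.0.

576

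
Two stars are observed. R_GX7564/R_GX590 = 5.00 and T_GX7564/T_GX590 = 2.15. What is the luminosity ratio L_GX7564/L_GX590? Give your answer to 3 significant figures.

From the Stefan–Boltzmann law, L ∝ R²T⁴, so
L_GX7564/L_GX590 = (R_GX7564/R_GX590)² (T_GX7564/T_GX590)⁴ = (5.00)² × (2.15)⁴ = 25.00 × 21.37 = 534.2.

534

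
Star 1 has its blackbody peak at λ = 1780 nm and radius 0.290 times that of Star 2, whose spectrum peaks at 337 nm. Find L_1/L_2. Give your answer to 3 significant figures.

1.08×10^-4

Wien's law gives T ∝ 1/λ_max, so T_1/T_2 = λ_2/λ_1 = 337/1780 = 0.1893.
Then L ∝ R²T⁴ gives L_1/L_2 = (0.290)² × (0.1893)⁴ = 0.08410 × 0.001285 = 1.081×10^-4.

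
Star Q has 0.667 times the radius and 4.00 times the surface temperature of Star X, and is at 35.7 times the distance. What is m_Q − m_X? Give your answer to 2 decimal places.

2.62

L_Q/L_X = (0.667)²(4.00)⁴ = 113.9.
F_Q/F_X = (L_Q/L_X)/(d_Q/d_X)² = 113.9/1274 = 0.08936.
m_Q − m_X = −2.5 log₁₀(0.08936) = 2.62.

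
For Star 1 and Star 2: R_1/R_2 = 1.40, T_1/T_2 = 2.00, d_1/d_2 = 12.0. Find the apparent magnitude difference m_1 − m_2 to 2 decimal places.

L_1/L_2 = (1.40)²(2.00)⁴ = 31.36.
F_1/F_2 = (L_1/L_2)/(d_1/d_2)² = 31.36/144.0 = 0.2178.
m_1 − m_2 = −2.5 log₁₀(0.2178) = 1.65.

1.65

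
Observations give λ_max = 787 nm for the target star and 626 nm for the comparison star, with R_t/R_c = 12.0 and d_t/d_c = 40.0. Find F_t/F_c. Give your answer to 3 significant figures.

Wien's law: T_t/T_c = λ_c/λ_t = 626/787 = 0.7954.
L_t/L_c = (R_t/R_c)²(T_t/T_c)⁴ = (12.0)²(0.7954)⁴ = 57.64.
F_t/F_c = (L_t/L_c)/(d_t/d_c)² = 57.64/(40.0)² = 0.03603.

0.0360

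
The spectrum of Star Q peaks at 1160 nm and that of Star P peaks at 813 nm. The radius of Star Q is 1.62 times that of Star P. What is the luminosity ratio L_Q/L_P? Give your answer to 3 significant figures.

Wien's law gives T ∝ 1/λ_max, so T_Q/T_P = λ_P/λ_Q = 813/1160 = 0.7009.
Then L ∝ R²T⁴ gives L_Q/L_P = (1.62)² × (0.7009)⁴ = 2.624 × 0.2413 = 0.6332.

0.633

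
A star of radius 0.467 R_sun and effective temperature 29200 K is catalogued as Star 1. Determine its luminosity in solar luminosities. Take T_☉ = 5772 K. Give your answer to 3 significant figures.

L/L_☉ = (R/R_☉)² (T/T_☉)⁴ = (0.467)² × (29200/5772)⁴
       = 0.2181 × (5.059)⁴ = 0.2181 × 655.0 = 142.8.

143 solar luminosities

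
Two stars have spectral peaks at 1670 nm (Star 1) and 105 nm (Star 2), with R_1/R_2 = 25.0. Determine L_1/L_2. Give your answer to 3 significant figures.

Wien's law gives T ∝ 1/λ_max, so T_1/T_2 = λ_2/λ_1 = 105/1670 = 0.06287.
Then L ∝ R²T⁴ gives L_1/L_2 = (25.0)² × (0.06287)⁴ = 625.0 × 1.563×10^-5 = 0.009767.

0.00977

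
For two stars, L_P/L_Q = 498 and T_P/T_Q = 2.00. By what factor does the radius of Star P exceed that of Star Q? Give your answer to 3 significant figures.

5.58

L ∝ R²T⁴ gives R ∝ √L / T², so
R_P/R_Q = √(498) / (2.00)² = 22.32 / 4.000 = 5.579.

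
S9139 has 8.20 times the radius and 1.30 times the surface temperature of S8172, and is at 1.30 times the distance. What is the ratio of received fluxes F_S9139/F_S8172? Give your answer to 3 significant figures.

114

L_S9139/L_S8172 = (R_S9139/R_S8172)²(T_S9139/T_S8172)⁴ = (8.20)² × (1.30)⁴ = 192.0.
F_S9139/F_S8172 = (L_S9139/L_S8172)/(d_S9139/d_S8172)² = 192.0 / (1.30)² = 113.6.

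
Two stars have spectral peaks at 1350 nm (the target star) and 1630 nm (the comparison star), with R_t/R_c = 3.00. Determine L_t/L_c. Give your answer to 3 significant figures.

Wien's law gives T ∝ 1/λ_max, so T_t/T_c = λ_c/λ_t = 1630/1350 = 1.207.
Then L ∝ R²T⁴ gives L_t/L_c = (3.00)² × (1.207)⁴ = 9.000 × 2.125 = 19.13.

19.1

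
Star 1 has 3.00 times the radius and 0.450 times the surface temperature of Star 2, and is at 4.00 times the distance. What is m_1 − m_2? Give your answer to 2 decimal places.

4.09

L_1/L_2 = (3.00)²(0.450)⁴ = 0.3691.
F_1/F_2 = (L_1/L_2)/(d_1/d_2)² = 0.3691/16.00 = 0.02307.
m_1 − m_2 = −2.5 log₁₀(0.02307) = 4.09.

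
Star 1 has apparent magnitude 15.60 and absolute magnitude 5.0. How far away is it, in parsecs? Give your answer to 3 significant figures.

1.32×10^3 pc

m − M = 5 log₁₀(d/10 pc)
15.60 − (5.0) = 10.60 = 5 log₁₀(d/10)
d = 10 × 10^(10.60/5) = 10 × 10^2.120 = 1318 pc.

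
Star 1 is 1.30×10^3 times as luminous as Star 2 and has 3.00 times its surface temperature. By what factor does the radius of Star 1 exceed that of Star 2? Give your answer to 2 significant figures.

4.0

L ∝ R²T⁴ gives R ∝ √L / T², so
R_1/R_2 = √(1.30×10^3) / (3.00)² = 36.06 / 9.000 = 4.006.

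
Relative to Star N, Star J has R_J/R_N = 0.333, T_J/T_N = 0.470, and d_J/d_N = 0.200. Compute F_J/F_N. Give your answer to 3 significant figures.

0.135

L_J/L_N = (R_J/R_N)²(T_J/T_N)⁴ = (0.333)² × (0.470)⁴ = 0.005411.
F_J/F_N = (L_J/L_N)/(d_J/d_N)² = 0.005411 / (0.200)² = 0.1353.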